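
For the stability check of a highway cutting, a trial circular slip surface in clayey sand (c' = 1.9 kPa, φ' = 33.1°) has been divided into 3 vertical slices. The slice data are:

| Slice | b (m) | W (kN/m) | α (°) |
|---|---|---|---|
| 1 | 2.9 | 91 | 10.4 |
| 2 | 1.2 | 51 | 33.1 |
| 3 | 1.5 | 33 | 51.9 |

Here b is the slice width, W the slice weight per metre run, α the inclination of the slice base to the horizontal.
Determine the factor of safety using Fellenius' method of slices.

Ordinary method of slices: FS = Σ[c'·Δl_i + (W_i cosα_i)·tanφ'] / Σ W_i sinα_i, with Δl_i = b_i / cosα_i.
Slice 1: Δl = 2.9/cos10.4° = 2.948 m; N'_1 = 91·cos10.4° = 89.5; c'Δl = 5.60; W sinα = 16.4
Slice 2: Δl = 1.2/cos33.1° = 1.432 m; N'_2 = 51·cos33.1° = 42.7; c'Δl = 2.72; W sinα = 27.9
Slice 3: Δl = 1.5/cos51.9° = 2.431 m; N'_3 = 33·cos51.9° = 20.4; c'Δl = 4.62; W sinα = 26.0
Σc'Δl = 12.9 kN/m; ΣN' = 152.6 kN/m; ΣW sinα = 70.2 kN/m
Resisting = 12.9 + 152.6·tan33.1° = 12.9 + 99.5 = 112.4 kN/m
FS = 112.4 / 70.2 = 1.600

FS = 1.60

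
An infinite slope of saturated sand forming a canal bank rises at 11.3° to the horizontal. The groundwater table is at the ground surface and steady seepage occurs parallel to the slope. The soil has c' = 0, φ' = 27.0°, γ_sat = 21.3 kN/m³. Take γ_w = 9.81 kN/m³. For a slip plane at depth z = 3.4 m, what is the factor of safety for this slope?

With seepage parallel to the slope and the water table at the surface, the effective normal stress on the slip plane uses the buoyant unit weight γ' = γ_sat − γ_w while the driving shear stress uses γ_sat:
FS = [c' + γ' z cos²β tanφ'] / [γ_sat z sinβ cosβ]
(For c' = 0 this reduces to FS = (γ'/γ_sat)·tanφ'/tanβ.)
γ' = 21.3 − 9.81 = 11.49 kN/m³
Numerator = 0.0 + 11.49·3.4·cos²11.3°·tan27.0° = 0.0 + 11.49·3.4·0.9616·0.5095 = 19.141 kPa
Denominator = 21.3·3.4·sin11.3°·cos11.3° = 21.3·3.4·0.1959·0.9806 = 13.915 kPa
FS = 19.141 / 13.915 = 1.376

FS = 1.38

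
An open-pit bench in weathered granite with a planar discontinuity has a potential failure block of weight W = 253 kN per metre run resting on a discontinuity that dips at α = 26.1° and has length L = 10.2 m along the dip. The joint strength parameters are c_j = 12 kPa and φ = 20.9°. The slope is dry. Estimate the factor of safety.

FS = 1.88

Resolving the block weight along and normal to the plane and applying the Mohr–Coulomb strength on the joint:
N' = W cosα = 253·cos26.1° = 227.2 kN/m
Driving force T = W sinα = 253·sin26.1° = 111.3 kN/m
Resisting force R = c_j·L + N'·tanφ = 12·10.2 + 227.2·tan20.9° = 122.4 + 86.8 = 209.2 kN/m
FS = R / T = 209.2 / 111.3 = 1.879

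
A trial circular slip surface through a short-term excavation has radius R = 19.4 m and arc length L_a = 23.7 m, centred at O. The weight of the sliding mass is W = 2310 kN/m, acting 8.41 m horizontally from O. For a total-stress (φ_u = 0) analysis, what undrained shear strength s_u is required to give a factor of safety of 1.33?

FS = s_u·L_a·R / (W·d), so s_u = FS·W·d / (L_a·R).
s_u = 1.33·2310·8.41 / (23.70·19.4) = 25838.0 / 459.78 = 56.20 kPa

s_u = 56.2 kPa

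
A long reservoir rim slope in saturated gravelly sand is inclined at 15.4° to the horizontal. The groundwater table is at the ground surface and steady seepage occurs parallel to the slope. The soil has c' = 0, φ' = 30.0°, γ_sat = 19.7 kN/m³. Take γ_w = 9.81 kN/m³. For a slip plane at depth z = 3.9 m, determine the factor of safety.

With seepage parallel to the slope and the water table at the surface, the effective normal stress on the slip plane uses the buoyant unit weight γ' = γ_sat − γ_w while the driving shear stress uses γ_sat:
FS = [c' + γ' z cos²β tanφ'] / [γ_sat z sinβ cosβ]
(For c' = 0 this reduces to FS = (γ'/γ_sat)·tanφ'/tanβ.)
γ' = 19.7 − 9.81 = 9.89 kN/m³
Numerator = 0.0 + 9.89·3.9·cos²15.4°·tan30.0° = 0.0 + 9.89·3.9·0.9295·0.5774 = 20.699 kPa
Denominator = 19.7·3.9·sin15.4°·cos15.4° = 19.7·3.9·0.2656·0.9641 = 19.670 kPa
FS = 20.699 / 19.670 = 1.052

FS = 1.05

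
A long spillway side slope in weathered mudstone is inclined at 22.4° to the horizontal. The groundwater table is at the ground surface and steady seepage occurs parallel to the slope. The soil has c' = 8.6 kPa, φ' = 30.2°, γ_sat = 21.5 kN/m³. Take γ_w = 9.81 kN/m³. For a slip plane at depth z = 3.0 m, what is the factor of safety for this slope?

With seepage parallel to the slope and the water table at the surface, the effective normal stress on the slip plane uses the buoyant unit weight γ' = γ_sat − γ_w while the driving shear stress uses γ_sat:
FS = [c' + γ' z cos²β tanφ'] / [γ_sat z sinβ cosβ]
γ' = 21.5 − 9.81 = 11.69 kN/m³
Numerator = 8.6 + 11.69·3.0·cos²22.4°·tan30.2° = 8.6 + 11.69·3.0·0.8548·0.5820 = 26.047 kPa
Denominator = 21.5·3.0·sin22.4°·cos22.4° = 21.5·3.0·0.3811·0.9245 = 22.724 kPa
FS = 26.047 / 22.724 = 1.146

FS = 1.15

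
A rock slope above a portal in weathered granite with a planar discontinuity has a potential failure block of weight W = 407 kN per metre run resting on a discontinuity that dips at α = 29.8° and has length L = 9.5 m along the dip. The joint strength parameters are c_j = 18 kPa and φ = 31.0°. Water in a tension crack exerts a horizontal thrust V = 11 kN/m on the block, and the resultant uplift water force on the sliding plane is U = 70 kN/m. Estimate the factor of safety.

FS = 1.60

Resolving the block weight along and normal to the plane and applying the Mohr–Coulomb strength on the joint:
N' = W cosα − U − V sinα = 407·cos29.8° − 70 − 11·sin29.8° = 277.7 kN/m
Driving force T = W sinα + V cosα = 407·sin29.8° + 11·cos29.8° = 211.8 kN/m
Resisting force R = c_j·L + N'·tanφ = 18·9.5 + 277.7·tan31.0° = 171.0 + 166.9 = 337.9 kN/m
FS = R / T = 337.9 / 211.8 = 1.595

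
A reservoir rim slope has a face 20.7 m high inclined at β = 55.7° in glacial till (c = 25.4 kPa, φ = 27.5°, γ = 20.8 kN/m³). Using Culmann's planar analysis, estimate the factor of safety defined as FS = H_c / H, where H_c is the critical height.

H_c = (4c/γ) · sinβ cosφ / [1 − cos(β − φ)]
    = (4·25.4/20.8) · sin55.7°·cos27.5° / [1 − cos28.2°]
    = 4.885 · 0.7328 / 0.1187 = 30.15 m
FS = H_c / H = 30.15 / 20.7 = 1.457

FS = 1.46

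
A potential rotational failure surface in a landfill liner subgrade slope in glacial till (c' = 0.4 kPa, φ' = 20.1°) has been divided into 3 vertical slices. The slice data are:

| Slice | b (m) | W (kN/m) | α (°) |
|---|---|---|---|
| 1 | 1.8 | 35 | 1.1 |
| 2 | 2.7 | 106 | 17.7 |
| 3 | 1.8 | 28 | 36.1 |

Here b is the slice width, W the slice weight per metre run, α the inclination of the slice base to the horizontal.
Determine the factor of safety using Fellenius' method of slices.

Ordinary method of slices: FS = Σ[c'·Δl_i + (W_i cosα_i)·tanφ'] / Σ W_i sinα_i, with Δl_i = b_i / cosα_i.
Slice 1: Δl = 1.8/cos1.1° = 1.800 m; N'_1 = 35·cos1.1° = 35.0; c'Δl = 0.72; W sinα = 0.7
Slice 2: Δl = 2.7/cos17.7° = 2.834 m; N'_2 = 106·cos17.7° = 101.0; c'Δl = 1.13; W sinα = 32.2
Slice 3: Δl = 1.8/cos36.1° = 2.228 m; N'_3 = 28·cos36.1° = 22.6; c'Δl = 0.89; W sinα = 16.5
Σc'Δl = 2.7 kN/m; ΣN' = 158.6 kN/m; ΣW sinα = 49.4 kN/m
Resisting = 2.7 + 158.6·tan20.1° = 2.7 + 58.0 = 60.8 kN/m
FS = 60.8 / 49.4 = 1.231

FS = 1.23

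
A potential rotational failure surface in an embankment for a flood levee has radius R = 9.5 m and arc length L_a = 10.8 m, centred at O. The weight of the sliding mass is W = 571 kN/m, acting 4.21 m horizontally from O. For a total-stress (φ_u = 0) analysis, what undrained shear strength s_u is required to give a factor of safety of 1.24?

s_u = 29.1 kPa

FS = s_u·L_a·R / (W·d), so s_u = FS·W·d / (L_a·R).
s_u = 1.24·571·4.21 / (10.80·9.5) = 2980.8 / 102.60 = 29.05 kPa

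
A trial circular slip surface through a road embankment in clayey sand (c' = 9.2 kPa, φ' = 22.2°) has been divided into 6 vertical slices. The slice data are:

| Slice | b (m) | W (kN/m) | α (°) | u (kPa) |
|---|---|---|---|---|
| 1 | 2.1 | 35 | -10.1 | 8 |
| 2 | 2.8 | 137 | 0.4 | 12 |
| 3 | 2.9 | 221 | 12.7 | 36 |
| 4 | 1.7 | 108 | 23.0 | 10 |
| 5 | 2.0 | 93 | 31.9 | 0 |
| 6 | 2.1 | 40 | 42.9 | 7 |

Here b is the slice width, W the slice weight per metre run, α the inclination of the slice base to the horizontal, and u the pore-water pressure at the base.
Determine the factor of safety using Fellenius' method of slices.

FS = 1.85

Ordinary method of slices: FS = Σ[c'·Δl_i + (W_i cosα_i − u_i·Δl_i)·tanφ'] / Σ W_i sinα_i, with Δl_i = b_i / cosα_i.
Slice 1: Δl = 2.1/cos(-10.1°) = 2.133 m; N'_1 = 35·cos(-10.1°) − 8·2.133 = 17.4; c'Δl = 19.62; W sinα = -6.1
Slice 2: Δl = 2.8/cos0.4° = 2.800 m; N'_2 = 137·cos0.4° − 12·2.800 = 103.4; c'Δl = 25.76; W sinα = 1.0
Slice 3: Δl = 2.9/cos12.7° = 2.973 m; N'_3 = 221·cos12.7° − 36·2.973 = 108.6; c'Δl = 27.35; W sinα = 48.6
Slice 4: Δl = 1.7/cos23.0° = 1.847 m; N'_4 = 108·cos23.0° − 10·1.847 = 80.9; c'Δl = 16.99; W sinα = 42.2
Slice 5: Δl = 2.0/cos31.9° = 2.356 m; N'_5 = 93·cos31.9° − 0·2.356 = 79.0; c'Δl = 21.67; W sinα = 49.1
Slice 6: Δl = 2.1/cos42.9° = 2.867 m; N'_6 = 40·cos42.9° − 7·2.867 = 9.2; c'Δl = 26.37; W sinα = 27.2
Σc'Δl = 137.8 kN/m; ΣN' = 398.5 kN/m; ΣW sinα = 162.0 kN/m
Resisting = 137.8 + 398.5·tan22.2° = 137.8 + 162.6 = 300.4 kN/m
FS = 300.4 / 162.0 = 1.855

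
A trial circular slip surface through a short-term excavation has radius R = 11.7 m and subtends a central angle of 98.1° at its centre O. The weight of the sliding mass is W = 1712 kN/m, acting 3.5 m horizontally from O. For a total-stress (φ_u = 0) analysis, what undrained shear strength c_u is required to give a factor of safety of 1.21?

c_u = 30.9 kPa

FS = c_u·L_a·R / (W·d), so c_u = FS·W·d / (L_a·R).
Arc length L_a = R·θ = 11.7·(98.1°·π/180) = 11.7·1.7122 = 20.03 m
c_u = 1.21·1712·3.5 / (20.03·11.7) = 7250.3 / 234.38 = 30.93 kPa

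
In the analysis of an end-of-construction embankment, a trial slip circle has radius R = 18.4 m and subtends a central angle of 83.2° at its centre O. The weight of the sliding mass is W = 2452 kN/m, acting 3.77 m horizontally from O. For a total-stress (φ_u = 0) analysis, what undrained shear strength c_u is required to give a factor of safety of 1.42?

FS = c_u·L_a·R / (W·d), so c_u = FS·W·d / (L_a·R).
Arc length L_a = R·θ = 18.4·(83.2°·π/180) = 18.4·1.4521 = 26.72 m
c_u = 1.42·2452·3.77 / (26.72·18.4) = 13126.5 / 491.63 = 26.70 kPa

c_u = 26.7 kPa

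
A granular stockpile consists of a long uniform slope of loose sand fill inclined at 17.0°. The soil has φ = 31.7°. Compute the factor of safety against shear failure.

FS = 2.02

For a dry cohesionless infinite slope the factor of safety is FS = tanφ / tanβ.
FS = tan31.7° / tan17.0° = 0.6176 / 0.3057 = 2.020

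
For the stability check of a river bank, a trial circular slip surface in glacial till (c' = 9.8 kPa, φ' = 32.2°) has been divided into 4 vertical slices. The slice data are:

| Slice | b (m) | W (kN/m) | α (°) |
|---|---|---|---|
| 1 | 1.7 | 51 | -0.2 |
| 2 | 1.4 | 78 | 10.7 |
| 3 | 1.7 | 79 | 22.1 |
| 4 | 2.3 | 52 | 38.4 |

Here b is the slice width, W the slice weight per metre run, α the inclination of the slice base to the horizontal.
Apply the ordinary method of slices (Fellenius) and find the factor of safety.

FS = 3.01

Ordinary method of slices: FS = Σ[c'·Δl_i + (W_i cosα_i)·tanφ'] / Σ W_i sinα_i, with Δl_i = b_i / cosα_i.
Slice 1: Δl = 1.7/cos(-0.2°) = 1.700 m; N'_1 = 51·cos(-0.2°) = 51.0; c'Δl = 16.66; W sinα = -0.2
Slice 2: Δl = 1.4/cos10.7° = 1.425 m; N'_2 = 78·cos10.7° = 76.6; c'Δl = 13.96; W sinα = 14.5
Slice 3: Δl = 1.7/cos22.1° = 1.835 m; N'_3 = 79·cos22.1° = 73.2; c'Δl = 17.98; W sinα = 29.7
Slice 4: Δl = 2.3/cos38.4° = 2.935 m; N'_4 = 52·cos38.4° = 40.8; c'Δl = 28.76; W sinα = 32.3
Σc'Δl = 77.4 kN/m; ΣN' = 241.6 kN/m; ΣW sinα = 76.3 kN/m
Resisting = 77.4 + 241.6·tan32.2° = 77.4 + 152.1 = 229.5 kN/m
FS = 229.5 / 76.3 = 3.007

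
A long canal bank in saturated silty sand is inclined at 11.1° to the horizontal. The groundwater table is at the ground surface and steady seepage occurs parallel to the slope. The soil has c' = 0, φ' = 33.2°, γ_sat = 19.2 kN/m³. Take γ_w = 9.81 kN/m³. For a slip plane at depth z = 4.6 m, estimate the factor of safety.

With seepage parallel to the slope and the water table at the surface, the effective normal stress on the slip plane uses the buoyant unit weight γ' = γ_sat − γ_w while the driving shear stress uses γ_sat:
FS = [c' + γ' z cos²β tanφ'] / [γ_sat z sinβ cosβ]
(For c' = 0 this reduces to FS = (γ'/γ_sat)·tanφ'/tanβ.)
γ' = 19.2 − 9.81 = 9.39 kN/m³
Numerator = 0.0 + 9.39·4.6·cos²11.1°·tan33.2° = 0.0 + 9.39·4.6·0.9629·0.6544 = 27.218 kPa
Denominator = 19.2·4.6·sin11.1°·cos11.1° = 19.2·4.6·0.1925·0.9813 = 16.685 kPa
FS = 27.218 / 16.685 = 1.631

FS = 1.63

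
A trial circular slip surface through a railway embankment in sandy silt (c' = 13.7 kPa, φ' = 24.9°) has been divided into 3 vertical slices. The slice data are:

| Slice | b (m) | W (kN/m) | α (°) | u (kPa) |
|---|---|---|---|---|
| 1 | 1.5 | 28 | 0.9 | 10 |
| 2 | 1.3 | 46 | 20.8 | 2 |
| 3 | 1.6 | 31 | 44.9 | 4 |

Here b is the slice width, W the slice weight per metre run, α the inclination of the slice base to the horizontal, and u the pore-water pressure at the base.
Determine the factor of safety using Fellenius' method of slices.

FS = 2.62

Ordinary method of slices: FS = Σ[c'·Δl_i + (W_i cosα_i − u_i·Δl_i)·tanφ'] / Σ W_i sinα_i, with Δl_i = b_i / cosα_i.
Slice 1: Δl = 1.5/cos0.9° = 1.500 m; N'_1 = 28·cos0.9° − 10·1.500 = 13.0; c'Δl = 20.55; W sinα = 0.4
Slice 2: Δl = 1.3/cos20.8° = 1.391 m; N'_2 = 46·cos20.8° − 2·1.391 = 40.2; c'Δl = 19.05; W sinα = 16.3
Slice 3: Δl = 1.6/cos44.9° = 2.259 m; N'_3 = 31·cos44.9° − 4·2.259 = 12.9; c'Δl = 30.95; W sinα = 21.9
Σc'Δl = 70.5 kN/m; ΣN' = 66.1 kN/m; ΣW sinα = 38.7 kN/m
Resisting = 70.5 + 66.1·tan24.9° = 70.5 + 30.7 = 101.3 kN/m
FS = 101.3 / 38.7 = 2.619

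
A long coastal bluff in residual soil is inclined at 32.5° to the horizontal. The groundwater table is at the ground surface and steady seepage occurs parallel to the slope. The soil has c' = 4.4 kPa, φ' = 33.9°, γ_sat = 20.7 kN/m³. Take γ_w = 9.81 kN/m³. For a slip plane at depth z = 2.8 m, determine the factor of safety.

With seepage parallel to the slope and the water table at the surface, the effective normal stress on the slip plane uses the buoyant unit weight γ' = γ_sat − γ_w while the driving shear stress uses γ_sat:
FS = [c' + γ' z cos²β tanφ'] / [γ_sat z sinβ cosβ]
γ' = 20.7 − 9.81 = 10.89 kN/m³
Numerator = 4.4 + 10.89·2.8·cos²32.5°·tan33.9° = 4.4 + 10.89·2.8·0.7113·0.6720 = 18.975 kPa
Denominator = 20.7·2.8·sin32.5°·cos32.5° = 20.7·2.8·0.5373·0.8434 = 26.265 kPa
FS = 18.975 / 26.265 = 0.722

FS = 0.72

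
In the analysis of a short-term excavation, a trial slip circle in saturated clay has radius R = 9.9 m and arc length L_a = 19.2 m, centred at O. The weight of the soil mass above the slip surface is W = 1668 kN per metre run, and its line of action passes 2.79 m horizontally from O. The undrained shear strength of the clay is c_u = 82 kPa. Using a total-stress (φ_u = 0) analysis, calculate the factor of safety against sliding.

FS = 3.35

Taking moments about the centre O, the resisting moment is provided by the undrained shear strength acting along the arc:
M_R = c_u·L_a·R = 82·19.20·9.9 = 15586.6 kN·m/m
M_D = W·d = 1668·2.79 = 4653.7 kN·m/m
FS = M_R / M_D = 15586.6 / 4653.7 = 3.349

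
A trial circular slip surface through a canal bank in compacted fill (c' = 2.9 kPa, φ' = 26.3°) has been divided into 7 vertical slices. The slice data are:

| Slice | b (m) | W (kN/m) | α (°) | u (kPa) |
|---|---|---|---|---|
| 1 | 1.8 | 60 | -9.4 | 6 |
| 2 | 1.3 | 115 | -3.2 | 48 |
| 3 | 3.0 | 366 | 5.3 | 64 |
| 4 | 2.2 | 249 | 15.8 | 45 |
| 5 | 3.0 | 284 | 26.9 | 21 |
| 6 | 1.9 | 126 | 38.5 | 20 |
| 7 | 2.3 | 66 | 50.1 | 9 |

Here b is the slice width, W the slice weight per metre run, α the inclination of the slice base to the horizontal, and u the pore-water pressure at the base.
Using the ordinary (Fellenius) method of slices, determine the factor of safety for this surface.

Ordinary method of slices: FS = Σ[c'·Δl_i + (W_i cosα_i − u_i·Δl_i)·tanφ'] / Σ W_i sinα_i, with Δl_i = b_i / cosα_i.
Slice 1: Δl = 1.8/cos(-9.4°) = 1.824 m; N'_1 = 60·cos(-9.4°) − 6·1.824 = 48.2; c'Δl = 5.29; W sinα = -9.8
Slice 2: Δl = 1.3/cos(-3.2°) = 1.302 m; N'_2 = 115·cos(-3.2°) − 48·1.302 = 52.3; c'Δl = 3.78; W sinα = -6.4
Slice 3: Δl = 3.0/cos5.3° = 3.013 m; N'_3 = 366·cos5.3° − 64·3.013 = 171.6; c'Δl = 8.74; W sinα = 33.8
Slice 4: Δl = 2.2/cos15.8° = 2.286 m; N'_4 = 249·cos15.8° − 45·2.286 = 136.7; c'Δl = 6.63; W sinα = 67.8
Slice 5: Δl = 3.0/cos26.9° = 3.364 m; N'_5 = 284·cos26.9° − 21·3.364 = 182.6; c'Δl = 9.76; W sinα = 128.5
Slice 6: Δl = 1.9/cos38.5° = 2.428 m; N'_6 = 126·cos38.5° − 20·2.428 = 50.1; c'Δl = 7.04; W sinα = 78.4
Slice 7: Δl = 2.3/cos50.1° = 3.586 m; N'_7 = 66·cos50.1° − 9·3.586 = 10.1; c'Δl = 10.40; W sinα = 50.6
Σc'Δl = 51.6 kN/m; ΣN' = 651.6 kN/m; ΣW sinα = 342.9 kN/m
Resisting = 51.6 + 651.6·tan26.3° = 51.6 + 322.1 = 373.7 kN/m
FS = 373.7 / 342.9 = 1.090

FS = 1.09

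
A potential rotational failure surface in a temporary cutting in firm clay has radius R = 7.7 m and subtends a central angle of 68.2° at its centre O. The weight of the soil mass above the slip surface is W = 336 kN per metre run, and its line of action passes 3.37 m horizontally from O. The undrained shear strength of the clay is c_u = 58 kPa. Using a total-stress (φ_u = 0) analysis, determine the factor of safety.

Taking moments about the centre O, the resisting moment is provided by the undrained shear strength acting along the arc:
Arc length L_a = R·θ = 7.7·(68.2°·π/180) = 7.7·1.1903 = 9.17 m
M_R = c_u·L_a·R = 58·9.17·7.7 = 4093.3 kN·m/m
M_D = W·d = 336·3.37 = 1132.3 kN·m/m
FS = M_R / M_D = 4093.3 / 1132.3 = 3.615

FS = 3.61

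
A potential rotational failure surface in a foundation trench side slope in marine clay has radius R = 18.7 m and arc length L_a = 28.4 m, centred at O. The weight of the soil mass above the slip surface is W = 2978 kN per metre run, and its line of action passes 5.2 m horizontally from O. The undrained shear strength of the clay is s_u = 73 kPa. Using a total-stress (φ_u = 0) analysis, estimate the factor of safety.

Taking moments about the centre O, the resisting moment is provided by the undrained shear strength acting along the arc:
M_R = s_u·L_a·R = 73·28.40·18.7 = 38768.8 kN·m/m
M_D = W·d = 2978·5.2 = 15485.6 kN·m/m
FS = M_R / M_D = 38768.8 / 15485.6 = 2.504

FS = 2.50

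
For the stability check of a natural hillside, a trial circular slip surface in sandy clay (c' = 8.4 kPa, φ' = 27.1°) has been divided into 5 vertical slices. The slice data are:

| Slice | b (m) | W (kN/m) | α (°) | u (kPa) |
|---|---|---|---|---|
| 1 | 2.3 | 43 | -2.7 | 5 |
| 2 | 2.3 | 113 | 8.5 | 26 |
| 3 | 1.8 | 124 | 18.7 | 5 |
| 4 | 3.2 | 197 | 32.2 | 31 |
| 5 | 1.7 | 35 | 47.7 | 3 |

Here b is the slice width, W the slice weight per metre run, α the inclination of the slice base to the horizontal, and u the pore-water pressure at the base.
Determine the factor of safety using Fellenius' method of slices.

FS = 1.29

Ordinary method of slices: FS = Σ[c'·Δl_i + (W_i cosα_i − u_i·Δl_i)·tanφ'] / Σ W_i sinα_i, with Δl_i = b_i / cosα_i.
Slice 1: Δl = 2.3/cos(-2.7°) = 2.303 m; N'_1 = 43·cos(-2.7°) − 5·2.303 = 31.4; c'Δl = 19.34; W sinα = -2.0
Slice 2: Δl = 2.3/cos8.5° = 2.326 m; N'_2 = 113·cos8.5° − 26·2.326 = 51.3; c'Δl = 19.53; W sinα = 16.7
Slice 3: Δl = 1.8/cos18.7° = 1.900 m; N'_3 = 124·cos18.7° − 5·1.900 = 108.0; c'Δl = 15.96; W sinα = 39.8
Slice 4: Δl = 3.2/cos32.2° = 3.782 m; N'_4 = 197·cos32.2° − 31·3.782 = 49.5; c'Δl = 31.77; W sinα = 105.0
Slice 5: Δl = 1.7/cos47.7° = 2.526 m; N'_5 = 35·cos47.7° − 3·2.526 = 16.0; c'Δl = 21.22; W sinα = 25.9
Σc'Δl = 107.8 kN/m; ΣN' = 256.1 kN/m; ΣW sinα = 185.3 kN/m
Resisting = 107.8 + 256.1·tan27.1° = 107.8 + 131.1 = 238.9 kN/m
FS = 238.9 / 185.3 = 1.289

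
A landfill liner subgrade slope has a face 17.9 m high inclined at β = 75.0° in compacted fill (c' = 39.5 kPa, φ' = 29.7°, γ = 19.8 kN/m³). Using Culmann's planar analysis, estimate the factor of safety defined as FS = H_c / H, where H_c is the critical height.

FS = 1.26

H_c = (4c'/γ) · sinβ cosφ' / [1 − cos(β − φ')]
    = (4·39.5/19.8) · sin75.0°·cos29.7° / [1 − cos45.3°]
    = 7.980 · 0.8390 / 0.2966 = 22.57 m
FS = H_c / H = 22.57 / 17.9 = 1.261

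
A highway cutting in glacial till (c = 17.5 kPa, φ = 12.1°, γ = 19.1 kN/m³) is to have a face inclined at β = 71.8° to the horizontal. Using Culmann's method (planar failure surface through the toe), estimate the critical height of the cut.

Culmann's analysis gives the critical failure plane at α_cr = (β + φ)/2 = (71.8 + 12.1)/2 = 41.9°, and the critical height
H_c = (4c/γ) · sinβ cosφ / [1 − cos(β − φ)]
    = (4·17.5/19.1) · sin71.8°·cos12.1° / [1 − cos(59.7°)]
    = 3.665 · 0.9500·0.9778 / [1 − 0.5045]
    = 3.665 · 0.9289 / 0.4955
    = 6.87 m

H_c = 6.87 m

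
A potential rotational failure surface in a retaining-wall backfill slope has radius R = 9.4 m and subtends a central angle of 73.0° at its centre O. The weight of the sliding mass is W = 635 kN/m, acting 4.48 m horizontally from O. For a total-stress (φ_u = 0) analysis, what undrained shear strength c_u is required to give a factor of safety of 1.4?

FS = c_u·L_a·R / (W·d), so c_u = FS·W·d / (L_a·R).
Arc length L_a = R·θ = 9.4·(73.0°·π/180) = 9.4·1.2741 = 11.98 m
c_u = 1.4·635·4.48 / (11.98·9.4) = 3982.7 / 112.58 = 35.38 kPa

c_u = 35.4 kPa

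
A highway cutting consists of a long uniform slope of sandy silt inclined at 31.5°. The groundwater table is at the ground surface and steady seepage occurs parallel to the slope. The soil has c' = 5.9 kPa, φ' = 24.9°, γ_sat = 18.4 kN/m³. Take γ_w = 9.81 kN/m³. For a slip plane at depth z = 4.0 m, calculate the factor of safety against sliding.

With seepage parallel to the slope and the water table at the surface, the effective normal stress on the slip plane uses the buoyant unit weight γ' = γ_sat − γ_w while the driving shear stress uses γ_sat:
FS = [c' + γ' z cos²β tanφ'] / [γ_sat z sinβ cosβ]
γ' = 18.4 − 9.81 = 8.59 kN/m³
Numerator = 5.9 + 8.59·4.0·cos²31.5°·tan24.9° = 5.9 + 8.59·4.0·0.7270·0.4642 = 17.495 kPa
Denominator = 18.4·4.0·sin31.5°·cos31.5° = 18.4·4.0·0.5225·0.8526 = 32.789 kPa
FS = 17.495 / 32.789 = 0.534

FS = 0.53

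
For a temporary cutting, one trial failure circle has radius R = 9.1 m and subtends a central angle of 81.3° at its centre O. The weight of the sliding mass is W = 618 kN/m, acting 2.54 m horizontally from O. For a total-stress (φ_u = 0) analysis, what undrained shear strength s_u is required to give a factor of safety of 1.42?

FS = s_u·L_a·R / (W·d), so s_u = FS·W·d / (L_a·R).
Arc length L_a = R·θ = 9.1·(81.3°·π/180) = 9.1·1.4190 = 12.91 m
s_u = 1.42·618·2.54 / (12.91·9.1) = 2229.0 / 117.50 = 18.97 kPa

s_u = 19.0 kPa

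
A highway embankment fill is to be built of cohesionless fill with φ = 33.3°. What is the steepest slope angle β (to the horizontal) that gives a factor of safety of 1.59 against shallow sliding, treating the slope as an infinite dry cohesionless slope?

β = 22.4°

For an infinite dry cohesionless slope FS = tanφ/tanβ, so tanβ = tanφ / FS.
tanβ = tan33.3° / 1.59 = 0.6569 / 1.59 = 0.4131
β = arctan(0.4131) = 22.45°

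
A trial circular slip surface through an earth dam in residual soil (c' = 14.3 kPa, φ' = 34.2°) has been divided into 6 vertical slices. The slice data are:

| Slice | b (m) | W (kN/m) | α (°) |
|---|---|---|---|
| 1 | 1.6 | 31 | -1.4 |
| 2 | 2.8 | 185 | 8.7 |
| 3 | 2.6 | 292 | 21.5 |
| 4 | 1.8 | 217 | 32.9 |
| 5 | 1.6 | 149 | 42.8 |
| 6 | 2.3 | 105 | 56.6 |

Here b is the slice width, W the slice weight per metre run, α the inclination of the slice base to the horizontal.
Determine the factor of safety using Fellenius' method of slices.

Ordinary method of slices: FS = Σ[c'·Δl_i + (W_i cosα_i)·tanφ'] / Σ W_i sinα_i, with Δl_i = b_i / cosα_i.
Slice 1: Δl = 1.6/cos(-1.4°) = 1.600 m; N'_1 = 31·cos(-1.4°) = 31.0; c'Δl = 22.89; W sinα = -0.8
Slice 2: Δl = 2.8/cos8.7° = 2.833 m; N'_2 = 185·cos8.7° = 182.9; c'Δl = 40.51; W sinα = 28.0
Slice 3: Δl = 2.6/cos21.5° = 2.794 m; N'_3 = 292·cos21.5° = 271.7; c'Δl = 39.96; W sinα = 107.0
Slice 4: Δl = 1.8/cos32.9° = 2.144 m; N'_4 = 217·cos32.9° = 182.2; c'Δl = 30.66; W sinα = 117.9
Slice 5: Δl = 1.6/cos42.8° = 2.181 m; N'_5 = 149·cos42.8° = 109.3; c'Δl = 31.18; W sinα = 101.2
Slice 6: Δl = 2.3/cos56.6° = 4.178 m; N'_6 = 105·cos56.6° = 57.8; c'Δl = 59.75; W sinα = 87.7
Σc'Δl = 224.9 kN/m; ΣN' = 834.9 kN/m; ΣW sinα = 441.0 kN/m
Resisting = 224.9 + 834.9·tan34.2° = 224.9 + 567.4 = 792.3 kN/m
FS = 792.3 / 441.0 = 1.797

FS = 1.80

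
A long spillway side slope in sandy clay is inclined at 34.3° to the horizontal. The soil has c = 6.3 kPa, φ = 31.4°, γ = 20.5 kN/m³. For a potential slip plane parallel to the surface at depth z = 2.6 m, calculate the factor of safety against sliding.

For an infinite slope with a slip plane parallel to the surface (no pore pressure): FS = [c + γz cos²β tanφ] / [γz sinβ cosβ].
γz = 20.5·2.6 = 53.30 kN/m²
Numerator = 6.3 + 53.30·cos²34.3°·tan31.4° = 6.3 + 53.30·0.6824·0.6104 = 28.503 kPa
Denominator = 53.30·sin34.3°·cos34.3° = 53.30·0.5635·0.8261 = 24.813 kPa
FS = 28.503 / 24.813 = 1.149

FS = 1.15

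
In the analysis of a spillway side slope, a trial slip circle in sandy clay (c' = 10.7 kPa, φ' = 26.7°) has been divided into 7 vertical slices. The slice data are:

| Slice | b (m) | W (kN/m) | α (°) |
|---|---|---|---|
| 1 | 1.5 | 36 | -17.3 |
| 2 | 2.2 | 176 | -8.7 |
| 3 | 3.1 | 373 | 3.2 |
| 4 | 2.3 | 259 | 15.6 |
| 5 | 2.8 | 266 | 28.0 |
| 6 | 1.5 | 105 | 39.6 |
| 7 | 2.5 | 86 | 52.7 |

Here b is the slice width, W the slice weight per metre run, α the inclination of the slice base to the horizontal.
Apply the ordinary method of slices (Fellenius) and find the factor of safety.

FS = 2.56

Ordinary method of slices: FS = Σ[c'·Δl_i + (W_i cosα_i)·tanφ'] / Σ W_i sinα_i, with Δl_i = b_i / cosα_i.
Slice 1: Δl = 1.5/cos(-17.3°) = 1.571 m; N'_1 = 36·cos(-17.3°) = 34.4; c'Δl = 16.81; W sinα = -10.7
Slice 2: Δl = 2.2/cos(-8.7°) = 2.226 m; N'_2 = 176·cos(-8.7°) = 174.0; c'Δl = 23.81; W sinα = -26.6
Slice 3: Δl = 3.1/cos3.2° = 3.105 m; N'_3 = 373·cos3.2° = 372.4; c'Δl = 33.22; W sinα = 20.8
Slice 4: Δl = 2.3/cos15.6° = 2.388 m; N'_4 = 259·cos15.6° = 249.5; c'Δl = 25.55; W sinα = 69.7
Slice 5: Δl = 2.8/cos28.0° = 3.171 m; N'_5 = 266·cos28.0° = 234.9; c'Δl = 33.93; W sinα = 124.9
Slice 6: Δl = 1.5/cos39.6° = 1.947 m; N'_6 = 105·cos39.6° = 80.9; c'Δl = 20.83; W sinα = 66.9
Slice 7: Δl = 2.5/cos52.7° = 4.125 m; N'_7 = 86·cos52.7° = 52.1; c'Δl = 44.14; W sinα = 68.4
Σc'Δl = 198.3 kN/m; ΣN' = 1198.1 kN/m; ΣW sinα = 313.4 kN/m
Resisting = 198.3 + 1198.1·tan26.7° = 198.3 + 602.6 = 800.9 kN/m
FS = 800.9 / 313.4 = 2.556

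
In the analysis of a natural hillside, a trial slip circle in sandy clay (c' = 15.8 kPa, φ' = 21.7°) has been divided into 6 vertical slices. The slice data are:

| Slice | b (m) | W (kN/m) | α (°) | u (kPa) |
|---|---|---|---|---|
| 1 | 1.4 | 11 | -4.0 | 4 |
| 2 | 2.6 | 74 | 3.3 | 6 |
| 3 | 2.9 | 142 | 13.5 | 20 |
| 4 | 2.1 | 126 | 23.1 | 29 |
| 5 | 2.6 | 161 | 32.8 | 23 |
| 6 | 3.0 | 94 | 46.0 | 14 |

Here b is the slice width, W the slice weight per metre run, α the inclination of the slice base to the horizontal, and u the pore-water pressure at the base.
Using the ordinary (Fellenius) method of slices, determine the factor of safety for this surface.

FS = 1.53

Ordinary method of slices: FS = Σ[c'·Δl_i + (W_i cosα_i − u_i·Δl_i)·tanφ'] / Σ W_i sinα_i, with Δl_i = b_i / cosα_i.
Slice 1: Δl = 1.4/cos(-4.0°) = 1.403 m; N'_1 = 11·cos(-4.0°) − 4·1.403 = 5.4; c'Δl = 22.17; W sinα = -0.8
Slice 2: Δl = 2.6/cos3.3° = 2.604 m; N'_2 = 74·cos3.3° − 6·2.604 = 58.3; c'Δl = 41.15; W sinα = 4.3
Slice 3: Δl = 2.9/cos13.5° = 2.982 m; N'_3 = 142·cos13.5° − 20·2.982 = 78.4; c'Δl = 47.12; W sinα = 33.1
Slice 4: Δl = 2.1/cos23.1° = 2.283 m; N'_4 = 126·cos23.1° − 29·2.283 = 49.7; c'Δl = 36.07; W sinα = 49.4
Slice 5: Δl = 2.6/cos32.8° = 3.093 m; N'_5 = 161·cos32.8° − 23·3.093 = 64.2; c'Δl = 48.87; W sinα = 87.2
Slice 6: Δl = 3.0/cos46.0° = 4.319 m; N'_6 = 94·cos46.0° − 14·4.319 = 4.8; c'Δl = 68.23; W sinα = 67.6
Σc'Δl = 263.6 kN/m; ΣN' = 260.8 kN/m; ΣW sinα = 240.9 kN/m
Resisting = 263.6 + 260.8·tan21.7° = 263.6 + 103.8 = 367.4 kN/m
FS = 367.4 / 240.9 = 1.525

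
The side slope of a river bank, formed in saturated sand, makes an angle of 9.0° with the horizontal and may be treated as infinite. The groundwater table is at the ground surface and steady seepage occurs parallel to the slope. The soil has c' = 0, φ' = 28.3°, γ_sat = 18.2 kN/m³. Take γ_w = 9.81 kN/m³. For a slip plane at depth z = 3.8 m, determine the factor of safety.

FS = 1.57

With seepage parallel to the slope and the water table at the surface, the effective normal stress on the slip plane uses the buoyant unit weight γ' = γ_sat − γ_w while the driving shear stress uses γ_sat:
FS = [c' + γ' z cos²β tanφ'] / [γ_sat z sinβ cosβ]
(For c' = 0 this reduces to FS = (γ'/γ_sat)·tanφ'/tanβ.)
γ' = 18.2 − 9.81 = 8.39 kN/m³
Numerator = 0.0 + 8.39·3.8·cos²9.0°·tan28.3° = 0.0 + 8.39·3.8·0.9755·0.5384 = 16.747 kPa
Denominator = 18.2·3.8·sin9.0°·cos9.0° = 18.2·3.8·0.1564·0.9877 = 10.686 kPa
FS = 16.747 / 10.686 = 1.567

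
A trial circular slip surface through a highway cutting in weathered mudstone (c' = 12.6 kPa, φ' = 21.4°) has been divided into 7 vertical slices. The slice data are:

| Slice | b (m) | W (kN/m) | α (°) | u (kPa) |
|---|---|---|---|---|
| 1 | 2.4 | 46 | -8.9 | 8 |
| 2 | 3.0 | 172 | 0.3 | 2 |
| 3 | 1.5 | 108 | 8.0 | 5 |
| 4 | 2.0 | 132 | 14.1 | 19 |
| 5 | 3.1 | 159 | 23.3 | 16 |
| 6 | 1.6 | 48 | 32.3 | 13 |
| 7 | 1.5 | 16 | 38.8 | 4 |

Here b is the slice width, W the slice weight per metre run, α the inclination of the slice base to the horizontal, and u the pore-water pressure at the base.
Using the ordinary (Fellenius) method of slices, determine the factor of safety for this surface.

Ordinary method of slices: FS = Σ[c'·Δl_i + (W_i cosα_i − u_i·Δl_i)·tanφ'] / Σ W_i sinα_i, with Δl_i = b_i / cosα_i.
Slice 1: Δl = 2.4/cos(-8.9°) = 2.429 m; N'_1 = 46·cos(-8.9°) − 8·2.429 = 26.0; c'Δl = 30.61; W sinα = -7.1
Slice 2: Δl = 3.0/cos0.3° = 3.000 m; N'_2 = 172·cos0.3° − 2·3.000 = 166.0; c'Δl = 37.80; W sinα = 0.9
Slice 3: Δl = 1.5/cos8.0° = 1.515 m; N'_3 = 108·cos8.0° − 5·1.515 = 99.4; c'Δl = 19.09; W sinα = 15.0
Slice 4: Δl = 2.0/cos14.1° = 2.062 m; N'_4 = 132·cos14.1° − 19·2.062 = 88.8; c'Δl = 25.98; W sinα = 32.2
Slice 5: Δl = 3.1/cos23.3° = 3.375 m; N'_5 = 159·cos23.3° − 16·3.375 = 92.0; c'Δl = 42.53; W sinα = 62.9
Slice 6: Δl = 1.6/cos32.3° = 1.893 m; N'_6 = 48·cos32.3° − 13·1.893 = 16.0; c'Δl = 23.85; W sinα = 25.6
Slice 7: Δl = 1.5/cos38.8° = 1.925 m; N'_7 = 16·cos38.8° − 4·1.925 = 4.8; c'Δl = 24.25; W sinα = 10.0
Σc'Δl = 204.1 kN/m; ΣN' = 493.0 kN/m; ΣW sinα = 139.5 kN/m
Resisting = 204.1 + 493.0·tan21.4° = 204.1 + 193.2 = 397.3 kN/m
FS = 397.3 / 139.5 = 2.847

FS = 2.85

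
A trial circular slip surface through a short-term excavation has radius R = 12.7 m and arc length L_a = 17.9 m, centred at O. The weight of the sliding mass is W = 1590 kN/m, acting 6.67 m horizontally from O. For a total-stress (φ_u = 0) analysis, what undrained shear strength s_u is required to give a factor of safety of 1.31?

FS = s_u·L_a·R / (W·d), so s_u = FS·W·d / (L_a·R).
s_u = 1.31·1590·6.67 / (17.90·12.7) = 13892.9 / 227.33 = 61.11 kPa

s_u = 61.1 kPa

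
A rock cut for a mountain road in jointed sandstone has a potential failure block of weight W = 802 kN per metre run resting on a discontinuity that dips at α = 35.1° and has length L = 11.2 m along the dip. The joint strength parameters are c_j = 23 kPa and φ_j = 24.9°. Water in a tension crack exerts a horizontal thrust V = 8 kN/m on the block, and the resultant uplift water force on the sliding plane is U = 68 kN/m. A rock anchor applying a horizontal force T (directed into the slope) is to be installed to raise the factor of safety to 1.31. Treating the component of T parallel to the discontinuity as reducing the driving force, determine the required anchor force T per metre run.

T = 63 kN/m

Resolving forces along and normal to the sliding plane, with the horizontal anchor force T adding T·sinα to the effective normal force and T·cosα acting up the plane against the driving force:
FS = [c_jL + (W cosα − U − V sinα + T sinα) tanφ_j] / [W sinα + V cosα − T cosα]
Without the anchor: N' = 583.6 kN/m, driving T_d = 467.7 kN/m, resisting R = 23·11.2 + 583.6·tan24.9° = 528.5 kN/m, FS = 1.13.
Setting FS = 1.31 and solving for T:
1.31·(467.7 − T cos35.1°) = 528.5 + T sin35.1°·tan24.9°
T·(sin35.1°·tan24.9° + 1.31·cos35.1°) = 1.31·467.7 − 528.5
T·(0.5750·0.4642 + 1.31·0.8181) = 612.7 − 528.5 = 84.2
T·1.3387 = 84.2
T = 62.9 kN/m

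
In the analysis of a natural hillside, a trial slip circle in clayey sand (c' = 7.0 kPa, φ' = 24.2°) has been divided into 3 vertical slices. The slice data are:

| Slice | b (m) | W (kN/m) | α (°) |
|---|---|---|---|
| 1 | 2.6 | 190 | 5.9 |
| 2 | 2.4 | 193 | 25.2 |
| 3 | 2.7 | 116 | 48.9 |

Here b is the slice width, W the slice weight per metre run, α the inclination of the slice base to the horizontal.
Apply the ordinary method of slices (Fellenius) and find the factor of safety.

FS = 1.39

Ordinary method of slices: FS = Σ[c'·Δl_i + (W_i cosα_i)·tanφ'] / Σ W_i sinα_i, with Δl_i = b_i / cosα_i.
Slice 1: Δl = 2.6/cos5.9° = 2.614 m; N'_1 = 190·cos5.9° = 189.0; c'Δl = 18.30; W sinα = 19.5
Slice 2: Δl = 2.4/cos25.2° = 2.652 m; N'_2 = 193·cos25.2° = 174.6; c'Δl = 18.57; W sinα = 82.2
Slice 3: Δl = 2.7/cos48.9° = 4.107 m; N'_3 = 116·cos48.9° = 76.3; c'Δl = 28.75; W sinα = 87.4
Σc'Δl = 65.6 kN/m; ΣN' = 439.9 kN/m; ΣW sinα = 189.1 kN/m
Resisting = 65.6 + 439.9·tan24.2° = 65.6 + 197.7 = 263.3 kN/m
FS = 263.3 / 189.1 = 1.392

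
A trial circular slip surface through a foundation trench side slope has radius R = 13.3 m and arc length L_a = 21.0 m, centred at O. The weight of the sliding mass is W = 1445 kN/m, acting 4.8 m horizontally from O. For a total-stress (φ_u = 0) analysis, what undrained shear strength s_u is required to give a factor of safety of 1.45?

s_u = 36.0 kPa

FS = s_u·L_a·R / (W·d), so s_u = FS·W·d / (L_a·R).
s_u = 1.45·1445·4.8 / (21.00·13.3) = 10057.2 / 279.30 = 36.01 kPa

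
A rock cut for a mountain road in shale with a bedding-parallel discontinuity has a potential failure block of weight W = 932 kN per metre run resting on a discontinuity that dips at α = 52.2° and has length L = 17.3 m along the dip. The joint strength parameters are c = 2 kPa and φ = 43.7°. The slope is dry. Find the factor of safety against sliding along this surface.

FS = 0.79

Resolving the block weight along and normal to the plane and applying the Mohr–Coulomb strength on the joint:
N' = W cosα = 932·cos52.2° = 571.2 kN/m
Driving force T = W sinα = 932·sin52.2° = 736.4 kN/m
Resisting force R = c·L + N'·tanφ = 2·17.3 + 571.2·tan43.7° = 34.6 + 545.9 = 580.5 kN/m
FS = R / T = 580.5 / 736.4 = 0.788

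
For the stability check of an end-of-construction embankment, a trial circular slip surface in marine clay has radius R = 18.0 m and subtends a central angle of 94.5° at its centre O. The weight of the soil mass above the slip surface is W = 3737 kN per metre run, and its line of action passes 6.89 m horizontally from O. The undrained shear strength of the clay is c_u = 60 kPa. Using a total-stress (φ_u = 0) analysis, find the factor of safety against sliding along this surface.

FS = 1.25

Taking moments about the centre O, the resisting moment is provided by the undrained shear strength acting along the arc:
Arc length L_a = R·θ = 18.0·(94.5°·π/180) = 18.0·1.6493 = 29.69 m
M_R = c_u·L_a·R = 60·29.69·18.0 = 32063.1 kN·m/m
M_D = W·d = 3737·6.89 = 25747.9 kN·m/m
FS = M_R / M_D = 32063.1 / 25747.9 = 1.245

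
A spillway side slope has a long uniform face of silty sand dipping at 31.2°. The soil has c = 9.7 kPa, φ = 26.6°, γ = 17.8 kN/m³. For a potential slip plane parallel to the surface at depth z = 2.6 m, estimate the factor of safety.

FS = 1.30

For an infinite slope with a slip plane parallel to the surface (no pore pressure): FS = [c + γz cos²β tanφ] / [γz sinβ cosβ].
γz = 17.8·2.6 = 46.28 kN/m²
Numerator = 9.7 + 46.28·cos²31.2°·tan26.6° = 9.7 + 46.28·0.7316·0.5008 = 26.656 kPa
Denominator = 46.28·sin31.2°·cos31.2° = 46.28·0.5180·0.8554 = 20.507 kPa
FS = 26.656 / 20.507 = 1.300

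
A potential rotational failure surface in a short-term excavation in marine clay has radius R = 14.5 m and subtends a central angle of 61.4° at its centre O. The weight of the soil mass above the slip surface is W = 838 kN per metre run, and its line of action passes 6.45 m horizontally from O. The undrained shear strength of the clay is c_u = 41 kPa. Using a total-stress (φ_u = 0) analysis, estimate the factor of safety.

Taking moments about the centre O, the resisting moment is provided by the undrained shear strength acting along the arc:
Arc length L_a = R·θ = 14.5·(61.4°·π/180) = 14.5·1.0716 = 15.54 m
M_R = c_u·L_a·R = 41·15.54·14.5 = 9237.7 kN·m/m
M_D = W·d = 838·6.45 = 5405.1 kN·m/m
FS = M_R / M_D = 9237.7 / 5405.1 = 1.709

FS = 1.71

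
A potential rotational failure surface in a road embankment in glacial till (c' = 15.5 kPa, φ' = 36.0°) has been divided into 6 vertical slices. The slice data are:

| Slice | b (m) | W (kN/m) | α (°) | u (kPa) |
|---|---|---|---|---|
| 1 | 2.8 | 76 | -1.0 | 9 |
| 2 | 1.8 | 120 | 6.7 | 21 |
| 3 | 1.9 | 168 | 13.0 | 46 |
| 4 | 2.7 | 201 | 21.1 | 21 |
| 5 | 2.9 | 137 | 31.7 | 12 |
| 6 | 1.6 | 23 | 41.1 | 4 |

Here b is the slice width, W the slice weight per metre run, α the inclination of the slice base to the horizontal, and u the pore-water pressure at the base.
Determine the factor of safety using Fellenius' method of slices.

Ordinary method of slices: FS = Σ[c'·Δl_i + (W_i cosα_i − u_i·Δl_i)·tanφ'] / Σ W_i sinα_i, with Δl_i = b_i / cosα_i.
Slice 1: Δl = 2.8/cos(-1.0°) = 2.800 m; N'_1 = 76·cos(-1.0°) − 9·2.800 = 50.8; c'Δl = 43.41; W sinα = -1.3
Slice 2: Δl = 1.8/cos6.7° = 1.812 m; N'_2 = 120·cos6.7° − 21·1.812 = 81.1; c'Δl = 28.09; W sinα = 14.0
Slice 3: Δl = 1.9/cos13.0° = 1.950 m; N'_3 = 168·cos13.0° − 46·1.950 = 74.0; c'Δl = 30.22; W sinα = 37.8
Slice 4: Δl = 2.7/cos21.1° = 2.894 m; N'_4 = 201·cos21.1° − 21·2.894 = 126.7; c'Δl = 44.86; W sinα = 72.4
Slice 5: Δl = 2.9/cos31.7° = 3.409 m; N'_5 = 137·cos31.7° − 12·3.409 = 75.7; c'Δl = 52.83; W sinα = 72.0
Slice 6: Δl = 1.6/cos41.1° = 2.123 m; N'_6 = 23·cos41.1° − 4·2.123 = 8.8; c'Δl = 32.91; W sinα = 15.1
Σc'Δl = 232.3 kN/m; ΣN' = 417.1 kN/m; ΣW sinα = 209.9 kN/m
Resisting = 232.3 + 417.1·tan36.0° = 232.3 + 303.1 = 535.4 kN/m
FS = 535.4 / 209.9 = 2.550

FS = 2.55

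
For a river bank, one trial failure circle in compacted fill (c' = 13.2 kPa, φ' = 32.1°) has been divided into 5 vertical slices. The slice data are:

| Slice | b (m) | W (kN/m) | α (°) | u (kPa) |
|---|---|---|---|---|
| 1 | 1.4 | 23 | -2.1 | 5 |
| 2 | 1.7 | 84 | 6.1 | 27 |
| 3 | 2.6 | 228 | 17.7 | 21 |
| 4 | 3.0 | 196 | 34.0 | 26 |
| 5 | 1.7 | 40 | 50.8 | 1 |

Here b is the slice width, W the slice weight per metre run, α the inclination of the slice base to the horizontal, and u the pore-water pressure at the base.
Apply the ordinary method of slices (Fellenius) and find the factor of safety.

Ordinary method of slices: FS = Σ[c'·Δl_i + (W_i cosα_i − u_i·Δl_i)·tanφ'] / Σ W_i sinα_i, with Δl_i = b_i / cosα_i.
Slice 1: Δl = 1.4/cos(-2.1°) = 1.401 m; N'_1 = 23·cos(-2.1°) − 5·1.401 = 16.0; c'Δl = 18.49; W sinα = -0.8
Slice 2: Δl = 1.7/cos6.1° = 1.710 m; N'_2 = 84·cos6.1° − 27·1.710 = 37.4; c'Δl = 22.57; W sinα = 8.9
Slice 3: Δl = 2.6/cos17.7° = 2.729 m; N'_3 = 228·cos17.7° − 21·2.729 = 159.9; c'Δl = 36.03; W sinα = 69.3
Slice 4: Δl = 3.0/cos34.0° = 3.619 m; N'_4 = 196·cos34.0° − 26·3.619 = 68.4; c'Δl = 47.77; W sinα = 109.6
Slice 5: Δl = 1.7/cos50.8° = 2.690 m; N'_5 = 40·cos50.8° − 1·2.690 = 22.6; c'Δl = 35.50; W sinα = 31.0
Σc'Δl = 160.4 kN/m; ΣN' = 304.2 kN/m; ΣW sinα = 218.0 kN/m
Resisting = 160.4 + 304.2·tan32.1° = 160.4 + 190.8 = 351.2 kN/m
FS = 351.2 / 218.0 = 1.611

FS = 1.61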